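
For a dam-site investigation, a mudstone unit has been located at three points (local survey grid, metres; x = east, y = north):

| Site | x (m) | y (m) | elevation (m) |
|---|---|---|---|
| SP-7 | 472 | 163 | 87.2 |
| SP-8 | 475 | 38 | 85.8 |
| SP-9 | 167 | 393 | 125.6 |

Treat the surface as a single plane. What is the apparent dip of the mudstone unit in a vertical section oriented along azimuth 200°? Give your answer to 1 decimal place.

1.9°

Let the plane be z = a·x + b·y + c.
SP-8−SP-7: 3a − 125b = −1.4;  SP-9−SP-7: −305a + 230b = 38.4.
Solving gives a = −0.11962, b = 0.00833.
Unit vector along 200° is (sin 200°, cos 200°) = (-0.3420, -0.9397).
Slope in that direction = a·(-0.3420) + b·(-0.9397) = 0.03309.
Apparent dip = arctan|0.03309| = 1.9° (true dip is 6.8°, so apparent ≤ true as expected).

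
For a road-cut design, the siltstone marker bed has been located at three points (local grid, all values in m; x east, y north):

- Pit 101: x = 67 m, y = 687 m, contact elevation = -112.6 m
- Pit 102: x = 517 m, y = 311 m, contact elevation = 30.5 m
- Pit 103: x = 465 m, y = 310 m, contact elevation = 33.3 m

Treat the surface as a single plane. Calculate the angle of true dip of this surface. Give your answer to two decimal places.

Two edge vectors: Pit 101→Pit 102 = (450, -376, 143.1), Pit 101→Pit 103 = (398, -377, 145.9).
Normal n = (Pit 101→Pit 102) × (Pit 101→Pit 103) = (-909.7, -8701.2, -20002).
So ∂z/∂x = −n_x/n_z = −0.04548 and ∂z/∂y = −n_y/n_z = −0.43502.
Gradient magnitude |∇z| = √(a² + b²) = √(0.00207 + 0.18924) = 0.43739.
True dip = arctan(0.43739) = 23.62°, dipping toward N (azimuth ≈ 006°).

23.62°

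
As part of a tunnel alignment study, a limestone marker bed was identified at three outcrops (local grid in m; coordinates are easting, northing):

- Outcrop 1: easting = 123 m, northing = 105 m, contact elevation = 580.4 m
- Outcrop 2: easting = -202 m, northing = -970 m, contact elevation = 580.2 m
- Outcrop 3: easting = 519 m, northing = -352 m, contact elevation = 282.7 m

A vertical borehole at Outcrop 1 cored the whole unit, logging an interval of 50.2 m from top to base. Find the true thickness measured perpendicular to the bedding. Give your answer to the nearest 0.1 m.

Let the plane be z = a·easting + b·northing + c.
Outcrop 2−Outcrop 1: −325a − 1075b = −0.2;  Outcrop 3−Outcrop 1: 396a − 457b = −297.7.
Solving gives a = −0.55716, b = 0.16863.
|∇z| = √(a²+b²) = 0.58212, so dip δ = arctan(0.58212) = 30.20°.
True thickness = vertical thickness × cos δ = 50.2 × cos 30.20° = 43.4 m.

43.4 m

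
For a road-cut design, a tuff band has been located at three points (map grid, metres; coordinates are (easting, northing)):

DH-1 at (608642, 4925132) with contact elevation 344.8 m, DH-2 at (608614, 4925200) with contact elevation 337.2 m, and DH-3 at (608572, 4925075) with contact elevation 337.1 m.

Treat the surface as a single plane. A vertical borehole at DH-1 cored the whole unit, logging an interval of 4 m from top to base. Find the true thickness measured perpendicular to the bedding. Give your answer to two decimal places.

Two edge vectors: DH-1→DH-2 = (-28, 68, -7.6), DH-1→DH-3 = (-70, -57, -7.7).
Normal n = (DH-1→DH-2) × (DH-1→DH-3) = (-956.8, 316.4, 6356).
So ∂z/∂E = −n_x/n_z = 0.15053 and ∂z/∂N = −n_y/n_z = −0.04978.
|∇z| = √(a²+b²) = 0.15855, so dip δ = arctan(0.15855) = 9.01°.
True thickness = vertical thickness × cos δ = 4 × cos 9.01° = 3.95 m.

3.95 m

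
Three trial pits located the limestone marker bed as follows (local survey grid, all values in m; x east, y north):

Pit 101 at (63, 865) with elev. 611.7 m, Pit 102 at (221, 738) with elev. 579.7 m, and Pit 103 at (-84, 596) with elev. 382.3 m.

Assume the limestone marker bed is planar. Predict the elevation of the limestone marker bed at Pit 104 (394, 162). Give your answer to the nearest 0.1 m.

252.2 m

Let the plane be z = a·x + b·y + c.
Pit 102−Pit 101: 158a − 127b = −32;  Pit 103−Pit 101: −147a − 269b = −229.4.
Solving gives a = 0.33555, b = 0.66942.
Then c = 611.7 − a·63 − b·865 = 11.51.
At (394, 162): z = 132.2 + 108.4 + 11.51 = 252.2 m.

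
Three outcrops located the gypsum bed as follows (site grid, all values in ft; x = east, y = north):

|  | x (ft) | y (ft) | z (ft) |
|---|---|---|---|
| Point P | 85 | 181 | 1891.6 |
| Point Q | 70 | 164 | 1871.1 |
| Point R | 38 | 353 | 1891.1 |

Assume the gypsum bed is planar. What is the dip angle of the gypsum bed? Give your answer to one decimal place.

47.3°

Two edge vectors: Point P→Point Q = (-15, -17, -20.5), Point P→Point R = (-47, 172, -0.5).
Normal n = (Point P→Point Q) × (Point P→Point R) = (3534.5, 956, -3379).
So ∂z/∂x = −n_x/n_z = 1.04602 and ∂z/∂y = −n_y/n_z = 0.28292.
Gradient magnitude |∇z| = √(a² + b²) = √(1.09416 + 0.08005) = 1.08361.
True dip = arctan(1.08361) = 47.3°, dipping toward WSW (azimuth ≈ 255°).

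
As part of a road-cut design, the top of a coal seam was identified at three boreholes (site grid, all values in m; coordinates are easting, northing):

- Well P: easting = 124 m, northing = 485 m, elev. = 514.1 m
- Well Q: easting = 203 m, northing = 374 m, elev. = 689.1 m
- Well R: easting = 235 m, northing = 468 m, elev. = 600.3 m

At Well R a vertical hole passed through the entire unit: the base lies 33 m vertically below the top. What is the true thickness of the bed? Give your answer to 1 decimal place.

Let the plane be z = a·easting + b·northing + c.
Well Q−Well P: 79a − 111b = 175;  Well R−Well P: 111a − 17b = 86.2.
Solving gives a = 0.60058, b = −1.14913.
|∇z| = √(a²+b²) = 1.29661, so dip δ = arctan(1.29661) = 52.36°.
True thickness = vertical thickness × cos δ = 33 × cos 52.36° = 20.2 m.

20.2 m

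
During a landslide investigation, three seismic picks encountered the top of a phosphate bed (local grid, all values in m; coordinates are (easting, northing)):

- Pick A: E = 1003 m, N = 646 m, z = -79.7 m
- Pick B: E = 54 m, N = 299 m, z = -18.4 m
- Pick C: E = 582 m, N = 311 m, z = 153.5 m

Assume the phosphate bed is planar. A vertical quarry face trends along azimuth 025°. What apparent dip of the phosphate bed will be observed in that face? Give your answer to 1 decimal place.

41.4°

Two edge vectors: Pick A→Pick B = (-949, -347, 61.3), Pick A→Pick C = (-421, -335, 233.2).
Normal n = (Pick A→Pick B) × (Pick A→Pick C) = (-60384.9, 195499.5, 171828).
So ∂z/∂E = −n_x/n_z = 0.35143 and ∂z/∂N = −n_y/n_z = −1.13776.
Unit vector along 025° is (sin 25°, cos 25°) = (0.4226, 0.9063).
Slope in that direction = a·(0.4226) + b·(0.9063) = −0.88264.
Apparent dip = arctan|0.88264| = 41.4° (true dip is 50.0°, so apparent ≤ true as expected).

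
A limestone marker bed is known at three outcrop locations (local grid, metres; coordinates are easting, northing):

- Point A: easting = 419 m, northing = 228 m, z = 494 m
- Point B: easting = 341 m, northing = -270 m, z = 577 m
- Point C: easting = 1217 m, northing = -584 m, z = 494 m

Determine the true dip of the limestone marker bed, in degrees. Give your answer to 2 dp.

Let the plane be z = a·easting + b·northing + c.
Point B−Point A: −78a − 498b = 83;  Point C−Point A: 798a − 812b = 0.
Solving gives a = −0.14628, b = −0.14376.
Gradient magnitude |∇z| = √(a² + b²) = √(0.02140 + 0.02067) = 0.20509.
True dip = arctan(0.20509) = 11.59°, dipping toward NE (azimuth ≈ 045°).

11.59°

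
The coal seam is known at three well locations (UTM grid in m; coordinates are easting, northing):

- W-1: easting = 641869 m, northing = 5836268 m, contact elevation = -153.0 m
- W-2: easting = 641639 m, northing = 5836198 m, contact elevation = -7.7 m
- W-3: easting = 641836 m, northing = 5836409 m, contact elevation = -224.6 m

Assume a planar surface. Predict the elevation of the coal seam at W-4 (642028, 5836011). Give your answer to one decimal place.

Let the plane be z = a·easting + b·northing + c.
W-2−W-1: −230a − 70b = 145.3;  W-3−W-1: −33a + 141b = −71.6.
Solving gives a = −0.445460564, b = −0.612058146.
Then c = -153 − a·641869 − b·5836268 = 3857909.70.
At (642028, 5836011): z = −285998.2 − 3571978.1 + 3857909.70 = -66.5 m.

-66.5 m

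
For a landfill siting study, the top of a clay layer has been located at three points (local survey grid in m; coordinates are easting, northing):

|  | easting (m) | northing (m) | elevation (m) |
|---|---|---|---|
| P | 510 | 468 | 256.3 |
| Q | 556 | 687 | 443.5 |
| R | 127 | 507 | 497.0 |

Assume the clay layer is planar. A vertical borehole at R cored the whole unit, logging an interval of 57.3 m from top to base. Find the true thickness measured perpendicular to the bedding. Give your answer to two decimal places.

38.51 m

Two edge vectors: P→Q = (46, 219, 187.2), P→R = (-383, 39, 240.7).
Normal n = (P→Q) × (P→R) = (45412.5, -82769.8, 85671).
So ∂z/∂easting = −n_x/n_z = −0.53008 and ∂z/∂northing = −n_y/n_z = 0.96614.
|∇z| = √(a²+b²) = 1.10200, so dip δ = arctan(1.10200) = 47.78°.
True thickness = vertical thickness × cos δ = 57.3 × cos 47.78° = 38.51 m.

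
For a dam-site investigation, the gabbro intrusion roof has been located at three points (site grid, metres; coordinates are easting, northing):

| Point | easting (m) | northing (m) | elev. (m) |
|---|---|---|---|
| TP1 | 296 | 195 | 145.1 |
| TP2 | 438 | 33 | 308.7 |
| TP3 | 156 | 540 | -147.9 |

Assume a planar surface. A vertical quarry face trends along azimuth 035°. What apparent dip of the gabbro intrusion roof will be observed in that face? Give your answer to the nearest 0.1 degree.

21.1°

Let the plane be z = a·easting + b·northing + c.
TP2−TP1: 142a − 162b = 163.6;  TP3−TP1: −140a + 345b = −293.
Solving gives a = 0.34116, b = −0.71083.
Unit vector along 035° is (sin 35°, cos 35°) = (0.5736, 0.8192).
Slope in that direction = a·(0.5736) + b·(0.8192) = −0.38660.
Apparent dip = arctan|0.38660| = 21.1° (true dip is 38.3°, so apparent ≤ true as expected).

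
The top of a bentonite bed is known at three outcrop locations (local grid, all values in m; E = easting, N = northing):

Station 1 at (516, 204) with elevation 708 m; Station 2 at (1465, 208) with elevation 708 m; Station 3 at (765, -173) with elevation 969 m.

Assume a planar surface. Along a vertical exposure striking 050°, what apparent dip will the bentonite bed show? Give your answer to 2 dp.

23.82°

Two edge vectors: Station 1→Station 2 = (949, 4, 0), Station 1→Station 3 = (249, -377, 261).
Normal n = (Station 1→Station 2) × (Station 1→Station 3) = (1044, -247689, -358769).
So ∂z/∂E = −n_x/n_z = 0.00291 and ∂z/∂N = −n_y/n_z = −0.69039.
Unit vector along 050° is (sin 50°, cos 50°) = (0.7660, 0.6428).
Slope in that direction = a·(0.7660) + b·(0.6428) = −0.44154.
Apparent dip = arctan|0.44154| = 23.82° (true dip is 34.6°, so apparent ≤ true as expected).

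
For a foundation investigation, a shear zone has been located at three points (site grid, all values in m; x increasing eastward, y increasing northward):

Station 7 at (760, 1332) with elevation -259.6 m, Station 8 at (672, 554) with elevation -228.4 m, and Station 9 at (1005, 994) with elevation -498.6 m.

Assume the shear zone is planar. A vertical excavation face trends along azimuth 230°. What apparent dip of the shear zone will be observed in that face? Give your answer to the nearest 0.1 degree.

Let the plane be z = a·x + b·y + c.
Station 8−Station 7: −88a − 778b = 31.2;  Station 9−Station 7: 245a − 338b = −239.
Solving gives a = −0.89169, b = 0.06076.
Unit vector along 230° is (sin 230°, cos 230°) = (-0.7660, -0.6428).
Slope in that direction = a·(-0.7660) + b·(-0.6428) = 0.64402.
Apparent dip = arctan|0.64402| = 32.8° (true dip is 41.8°, so apparent ≤ true as expected).

32.8°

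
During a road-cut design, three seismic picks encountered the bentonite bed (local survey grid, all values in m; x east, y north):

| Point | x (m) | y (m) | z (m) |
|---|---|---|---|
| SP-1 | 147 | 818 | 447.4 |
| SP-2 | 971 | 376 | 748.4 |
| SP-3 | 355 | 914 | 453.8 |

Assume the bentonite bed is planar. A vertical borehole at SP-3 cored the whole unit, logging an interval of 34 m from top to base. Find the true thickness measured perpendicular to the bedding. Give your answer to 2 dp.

31.75 m

Two edge vectors: SP-1→SP-2 = (824, -442, 301), SP-1→SP-3 = (208, 96, 6.4).
Normal n = (SP-1→SP-2) × (SP-1→SP-3) = (-31724.8, 57334.4, 171040).
So ∂z/∂x = −n_x/n_z = 0.18548 and ∂z/∂y = −n_y/n_z = −0.33521.
|∇z| = √(a²+b²) = 0.38311, so dip δ = arctan(0.38311) = 20.96°.
True thickness = vertical thickness × cos δ = 34 × cos 20.96° = 31.75 m.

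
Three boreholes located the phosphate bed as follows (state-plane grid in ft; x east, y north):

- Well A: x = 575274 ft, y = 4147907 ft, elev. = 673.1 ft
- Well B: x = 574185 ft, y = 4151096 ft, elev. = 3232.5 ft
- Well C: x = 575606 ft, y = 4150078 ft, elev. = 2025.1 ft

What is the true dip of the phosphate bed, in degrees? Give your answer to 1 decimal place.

Two edge vectors: Well A→Well B = (-1089, 3189, 2559.4), Well A→Well C = (332, 2171, 1352).
Normal n = (Well A→Well B) × (Well A→Well C) = (-1244929.4, 2322048.8, -3422967).
So ∂z/∂x = −n_x/n_z = −0.36370 and ∂z/∂y = −n_y/n_z = 0.67837.
Gradient magnitude |∇z| = √(a² + b²) = √(0.13228 + 0.46019) = 0.76972.
True dip = arctan(0.76972) = 37.6°, dipping toward SSE (azimuth ≈ 152°).

37.6°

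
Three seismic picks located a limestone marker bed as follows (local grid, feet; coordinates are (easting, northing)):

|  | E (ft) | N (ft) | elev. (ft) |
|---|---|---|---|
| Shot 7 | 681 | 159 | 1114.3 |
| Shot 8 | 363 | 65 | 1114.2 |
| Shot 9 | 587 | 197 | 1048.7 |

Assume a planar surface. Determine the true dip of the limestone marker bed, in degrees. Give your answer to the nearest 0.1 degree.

46.1°

Two edge vectors: Shot 7→Shot 8 = (-318, -94, -0.1), Shot 7→Shot 9 = (-94, 38, -65.6).
Normal n = (Shot 7→Shot 8) × (Shot 7→Shot 9) = (6170.2, -20851.4, -20920).
So ∂z/∂E = −n_x/n_z = 0.29494 and ∂z/∂N = −n_y/n_z = −0.99672.
Gradient magnitude |∇z| = √(a² + b²) = √(0.08699 + 0.99345) = 1.03944.
True dip = arctan(1.03944) = 46.1°, dipping toward NNW (azimuth ≈ 344°).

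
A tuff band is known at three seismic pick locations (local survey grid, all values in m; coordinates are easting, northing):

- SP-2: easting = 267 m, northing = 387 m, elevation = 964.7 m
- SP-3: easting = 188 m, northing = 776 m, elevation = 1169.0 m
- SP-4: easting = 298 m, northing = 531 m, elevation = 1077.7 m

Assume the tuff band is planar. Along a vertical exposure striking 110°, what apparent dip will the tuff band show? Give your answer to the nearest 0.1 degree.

Let the plane be z = a·easting + b·northing + c.
SP-3−SP-2: −79a + 389b = 204.3;  SP-4−SP-2: 31a + 144b = 113.
Solving gives a = 0.62035, b = 0.65118.
Unit vector along 110° is (sin 110°, cos 110°) = (0.9397, -0.3420).
Slope in that direction = a·(0.9397) + b·(-0.3420) = 0.36022.
Apparent dip = arctan|0.36022| = 19.8° (true dip is 42.0°, so apparent ≤ true as expected).

19.8°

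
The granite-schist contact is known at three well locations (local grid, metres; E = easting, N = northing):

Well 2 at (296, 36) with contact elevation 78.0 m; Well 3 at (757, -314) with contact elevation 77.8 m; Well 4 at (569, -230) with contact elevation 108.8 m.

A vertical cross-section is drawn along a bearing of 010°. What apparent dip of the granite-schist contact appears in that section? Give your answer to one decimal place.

30.5°

Two edge vectors: Well 2→Well 3 = (461, -350, -0.2), Well 2→Well 4 = (273, -266, 30.8).
Normal n = (Well 2→Well 3) × (Well 2→Well 4) = (-10833.2, -14253.4, -27076).
So ∂z/∂E = −n_x/n_z = −0.40010 and ∂z/∂N = −n_y/n_z = −0.52642.
Unit vector along 010° is (sin 10°, cos 10°) = (0.1736, 0.9848).
Slope in that direction = a·(0.1736) + b·(0.9848) = −0.58790.
Apparent dip = arctan|0.58790| = 30.5° (true dip is 33.5°, so apparent ≤ true as expected).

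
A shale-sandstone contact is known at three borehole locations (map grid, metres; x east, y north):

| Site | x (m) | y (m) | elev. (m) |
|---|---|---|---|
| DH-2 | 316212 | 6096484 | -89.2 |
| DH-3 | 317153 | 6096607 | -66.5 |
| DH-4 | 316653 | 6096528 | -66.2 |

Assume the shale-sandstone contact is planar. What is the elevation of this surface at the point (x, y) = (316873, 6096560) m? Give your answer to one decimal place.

-63.8 m

Two edge vectors: DH-2→DH-3 = (941, 123, 22.7), DH-2→DH-4 = (441, 44, 23).
Normal n = (DH-2→DH-3) × (DH-2→DH-4) = (1830.2, -11632.3, -12839).
So ∂z/∂x = −n_x/n_z = 0.142550043 and ∂z/∂y = −n_y/n_z = −0.906012929.
Intercept c from DH-2: -89.2 − 45076.03 + 5523493.33 = 5478328.09.
At (316873, 6096560): z = 45170.3 − 5523562.2 + 5478328.09 = -63.8 m.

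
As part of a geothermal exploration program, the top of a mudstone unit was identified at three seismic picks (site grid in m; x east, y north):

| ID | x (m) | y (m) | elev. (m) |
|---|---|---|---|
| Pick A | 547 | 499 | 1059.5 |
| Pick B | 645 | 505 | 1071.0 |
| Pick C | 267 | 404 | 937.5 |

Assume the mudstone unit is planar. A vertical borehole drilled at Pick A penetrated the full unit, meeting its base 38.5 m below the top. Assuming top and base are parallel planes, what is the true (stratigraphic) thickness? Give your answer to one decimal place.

25.3 m

Let the plane be z = a·x + b·y + c.
Pick B−Pick A: 98a + 6b = 11.5;  Pick C−Pick A: −280a − 95b = −122.
Solving gives a = 0.04725, b = 1.14495.
|∇z| = √(a²+b²) = 1.14593, so dip δ = arctan(1.14593) = 48.89°.
True thickness = vertical thickness × cos δ = 38.5 × cos 48.89° = 25.3 m.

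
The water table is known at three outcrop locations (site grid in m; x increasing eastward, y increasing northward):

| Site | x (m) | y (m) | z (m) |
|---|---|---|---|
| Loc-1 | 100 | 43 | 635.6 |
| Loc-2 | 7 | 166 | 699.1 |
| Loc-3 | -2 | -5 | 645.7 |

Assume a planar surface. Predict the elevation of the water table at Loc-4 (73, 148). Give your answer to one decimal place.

Two edge vectors: Loc-1→Loc-2 = (-93, 123, 63.5), Loc-1→Loc-3 = (-102, -48, 10.1).
Normal n = (Loc-1→Loc-2) × (Loc-1→Loc-3) = (4290.3, -5537.7, 17010).
So ∂z/∂x = −n_x/n_z = −0.25222 and ∂z/∂y = −n_y/n_z = 0.32556.
Intercept c from Loc-1: 635.6 + 25.22 − 14.00 = 646.82.
At (73, 148): z = −18.4 + 48.2 + 646.82 = 676.6 m.

676.6 m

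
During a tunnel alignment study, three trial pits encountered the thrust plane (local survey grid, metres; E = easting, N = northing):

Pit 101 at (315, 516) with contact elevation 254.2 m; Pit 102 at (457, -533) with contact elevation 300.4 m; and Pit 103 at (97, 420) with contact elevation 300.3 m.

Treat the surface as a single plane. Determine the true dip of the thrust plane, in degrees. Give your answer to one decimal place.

Let the plane be z = a·E + b·N + c.
Pit 102−Pit 101: 142a − 1049b = 46.2;  Pit 103−Pit 101: −218a − 96b = 46.1.
Solving gives a = −0.18127, b = −0.06858.
Gradient magnitude |∇z| = √(a² + b²) = √(0.03286 + 0.00470) = 0.19381.
True dip = arctan(0.19381) = 11.0°, dipping toward ENE (azimuth ≈ 069°).

11.0°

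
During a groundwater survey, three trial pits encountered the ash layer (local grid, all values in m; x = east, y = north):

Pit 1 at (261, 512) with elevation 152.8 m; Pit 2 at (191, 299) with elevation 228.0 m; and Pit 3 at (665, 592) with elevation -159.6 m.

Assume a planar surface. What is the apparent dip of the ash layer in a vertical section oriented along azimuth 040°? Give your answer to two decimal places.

29.45°

Two edge vectors: Pit 1→Pit 2 = (-70, -213, 75.2), Pit 1→Pit 3 = (404, 80, -312.4).
Normal n = (Pit 1→Pit 2) × (Pit 1→Pit 3) = (60525.2, 8512.8, 80452).
So ∂z/∂x = −n_x/n_z = −0.75231 and ∂z/∂y = −n_y/n_z = −0.10581.
Unit vector along 040° is (sin 40°, cos 40°) = (0.6428, 0.7660).
Slope in that direction = a·(0.6428) + b·(0.7660) = −0.56464.
Apparent dip = arctan|0.56464| = 29.45° (true dip is 37.2°, so apparent ≤ true as expected).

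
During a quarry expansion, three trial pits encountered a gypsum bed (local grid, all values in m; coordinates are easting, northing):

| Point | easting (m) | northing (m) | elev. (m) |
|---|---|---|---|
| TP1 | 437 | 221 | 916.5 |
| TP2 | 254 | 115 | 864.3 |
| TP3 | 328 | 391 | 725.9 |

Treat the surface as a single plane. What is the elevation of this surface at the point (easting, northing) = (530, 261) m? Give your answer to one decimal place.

Two edge vectors: TP1→TP2 = (-183, -106, -52.2), TP1→TP3 = (-109, 170, -190.6).
Normal n = (TP1→TP2) × (TP1→TP3) = (29077.6, -29190, -42664).
So ∂z/∂easting = −n_x/n_z = 0.68155 and ∂z/∂northing = −n_y/n_z = −0.68418.
Intercept c from TP1: 916.5 − 297.84 + 151.20 = 769.87.
At (530, 261): z = 361.2 − 178.6 + 769.87 = 952.5 m.

952.5 m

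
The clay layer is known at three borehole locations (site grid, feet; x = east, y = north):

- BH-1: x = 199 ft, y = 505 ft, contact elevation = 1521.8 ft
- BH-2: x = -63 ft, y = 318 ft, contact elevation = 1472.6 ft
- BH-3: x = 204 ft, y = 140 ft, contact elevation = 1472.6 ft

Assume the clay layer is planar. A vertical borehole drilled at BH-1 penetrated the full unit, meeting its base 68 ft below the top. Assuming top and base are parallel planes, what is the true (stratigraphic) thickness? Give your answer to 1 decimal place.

Let the plane be z = a·x + b·y + c.
BH-2−BH-1: −262a − 187b = −49.2;  BH-3−BH-1: 5a − 365b = −49.2.
Solving gives a = 0.09069, b = 0.13604.
|∇z| = √(a²+b²) = 0.16350, so dip δ = arctan(0.16350) = 9.29°.
True thickness = vertical thickness × cos δ = 68 × cos 9.29° = 67.1 ft.

67.1 ft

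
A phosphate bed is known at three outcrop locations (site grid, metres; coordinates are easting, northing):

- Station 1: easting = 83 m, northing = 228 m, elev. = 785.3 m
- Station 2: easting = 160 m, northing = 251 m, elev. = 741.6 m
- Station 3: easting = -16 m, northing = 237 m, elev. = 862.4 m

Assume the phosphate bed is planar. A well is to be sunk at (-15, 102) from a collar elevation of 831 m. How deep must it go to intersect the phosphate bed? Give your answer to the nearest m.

43 m

Let the plane be z = a·easting + b·northing + c.
Station 2−Station 1: 77a + 23b = −43.7;  Station 3−Station 1: −99a + 9b = 77.1.
Solving gives a = −0.72949, b = 0.54222.
Then c = 785.3 − a·83 − b·228 = 722.22.
At (-15, 102): z_contact = 10.9 + 55.3 + 722.22 = 788.5 m.
Depth below ground = 831 − 788.5 = 43 m.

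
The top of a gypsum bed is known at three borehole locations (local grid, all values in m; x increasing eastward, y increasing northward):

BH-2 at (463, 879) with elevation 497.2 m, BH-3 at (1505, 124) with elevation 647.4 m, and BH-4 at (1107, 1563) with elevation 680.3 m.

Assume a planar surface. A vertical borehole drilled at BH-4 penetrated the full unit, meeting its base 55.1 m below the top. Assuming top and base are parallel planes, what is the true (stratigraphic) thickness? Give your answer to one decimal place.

Two edge vectors: BH-2→BH-3 = (1042, -755, 150.2), BH-2→BH-4 = (644, 684, 183.1).
Normal n = (BH-2→BH-3) × (BH-2→BH-4) = (-240977.3, -94061.4, 1198948).
So ∂z/∂x = −n_x/n_z = 0.20099 and ∂z/∂y = −n_y/n_z = 0.07845.
|∇z| = √(a²+b²) = 0.21576, so dip δ = arctan(0.21576) = 12.18°.
True thickness = vertical thickness × cos δ = 55.1 × cos 12.18° = 53.9 m.

53.9 m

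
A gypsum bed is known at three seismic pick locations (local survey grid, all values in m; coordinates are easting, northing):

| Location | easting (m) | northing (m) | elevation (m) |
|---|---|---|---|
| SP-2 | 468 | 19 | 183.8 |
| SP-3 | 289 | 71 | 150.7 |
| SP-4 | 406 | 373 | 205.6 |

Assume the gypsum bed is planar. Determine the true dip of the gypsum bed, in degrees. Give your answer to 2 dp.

Two edge vectors: SP-2→SP-3 = (-179, 52, -33.1), SP-2→SP-4 = (-62, 354, 21.8).
Normal n = (SP-2→SP-3) × (SP-2→SP-4) = (12851, 5954.4, -60142).
So ∂z/∂easting = −n_x/n_z = 0.21368 and ∂z/∂northing = −n_y/n_z = 0.09901.
Gradient magnitude |∇z| = √(a² + b²) = √(0.04566 + 0.00980) = 0.23550.
True dip = arctan(0.23550) = 13.25°, dipping toward WSW (azimuth ≈ 245°).

13.25°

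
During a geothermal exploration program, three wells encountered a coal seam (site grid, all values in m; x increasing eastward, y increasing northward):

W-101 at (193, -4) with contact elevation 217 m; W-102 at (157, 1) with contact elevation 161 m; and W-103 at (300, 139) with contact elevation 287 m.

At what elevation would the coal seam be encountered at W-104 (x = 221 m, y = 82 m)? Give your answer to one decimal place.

205.6 m

Let the plane be z = a·x + b·y + c.
W-102−W-101: −36a + 5b = −56;  W-103−W-101: 107a + 143b = 70.
Solving gives a = 1.47070, b = −0.61094.
Then c = 217 − a·193 − b·-4 = −69.29.
At (221, 82): z = 325.0 − 50.1 − 69.29 = 205.6 m.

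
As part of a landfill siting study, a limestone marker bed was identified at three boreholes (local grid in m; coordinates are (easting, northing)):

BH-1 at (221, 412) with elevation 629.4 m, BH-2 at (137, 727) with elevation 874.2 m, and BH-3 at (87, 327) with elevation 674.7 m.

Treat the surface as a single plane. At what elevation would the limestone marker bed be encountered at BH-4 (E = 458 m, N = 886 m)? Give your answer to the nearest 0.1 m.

739.5 m

Two edge vectors: BH-1→BH-2 = (-84, 315, 244.8), BH-1→BH-3 = (-134, -85, 45.3).
Normal n = (BH-1→BH-2) × (BH-1→BH-3) = (35077.5, -28998, 49350).
So ∂z/∂E = −n_x/n_z = −0.71079 and ∂z/∂N = −n_y/n_z = 0.58760.
Intercept c from BH-1: 629.4 + 157.08 − 242.09 = 544.39.
At (458, 886): z = −325.5 + 520.6 + 544.39 = 739.5 m.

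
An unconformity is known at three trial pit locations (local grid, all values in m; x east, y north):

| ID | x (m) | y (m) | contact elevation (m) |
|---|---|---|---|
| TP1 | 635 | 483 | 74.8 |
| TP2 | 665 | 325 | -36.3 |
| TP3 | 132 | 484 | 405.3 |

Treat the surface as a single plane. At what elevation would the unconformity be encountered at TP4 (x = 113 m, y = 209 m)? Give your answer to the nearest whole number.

Let the plane be z = a·x + b·y + c.
TP2−TP1: 30a − 158b = −111.1;  TP3−TP1: −503a + 1b = 330.5.
Solving gives a = −0.65591, b = 0.57863.
Then c = 74.8 − a·635 − b·483 = 211.83.
At (113, 209): z = −74.1 + 120.9 + 211.83 = 258.6 m.

259 m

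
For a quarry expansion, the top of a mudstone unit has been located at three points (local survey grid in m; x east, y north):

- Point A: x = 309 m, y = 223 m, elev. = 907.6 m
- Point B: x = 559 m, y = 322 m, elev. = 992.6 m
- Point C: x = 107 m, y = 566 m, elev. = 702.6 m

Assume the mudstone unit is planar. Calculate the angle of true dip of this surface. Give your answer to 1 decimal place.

Two edge vectors: Point A→Point B = (250, 99, 85), Point A→Point C = (-202, 343, -205).
Normal n = (Point A→Point B) × (Point A→Point C) = (-49450, 34080, 105748).
So ∂z/∂x = −n_x/n_z = 0.46762 and ∂z/∂y = −n_y/n_z = −0.32228.
Gradient magnitude |∇z| = √(a² + b²) = √(0.21867 + 0.10386) = 0.56792.
True dip = arctan(0.56792) = 29.6°, dipping toward NW (azimuth ≈ 305°).

29.6°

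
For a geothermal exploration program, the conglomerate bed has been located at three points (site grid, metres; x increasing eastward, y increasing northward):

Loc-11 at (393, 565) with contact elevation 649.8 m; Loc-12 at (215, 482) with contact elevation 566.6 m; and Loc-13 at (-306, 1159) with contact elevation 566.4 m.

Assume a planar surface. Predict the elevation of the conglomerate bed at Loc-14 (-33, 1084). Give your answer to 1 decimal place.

640.5 m

Two edge vectors: Loc-11→Loc-12 = (-178, -83, -83.2), Loc-11→Loc-13 = (-699, 594, -83.4).
Normal n = (Loc-11→Loc-12) × (Loc-11→Loc-13) = (56343, 43311.6, -163749).
So ∂z/∂x = −n_x/n_z = 0.344081 and ∂z/∂y = −n_y/n_z = 0.264500.
Intercept c from Loc-11: 649.8 − 135.22 − 149.44 = 365.13.
At (-33, 1084): z = −11.4 + 286.7 + 365.13 = 640.5 m.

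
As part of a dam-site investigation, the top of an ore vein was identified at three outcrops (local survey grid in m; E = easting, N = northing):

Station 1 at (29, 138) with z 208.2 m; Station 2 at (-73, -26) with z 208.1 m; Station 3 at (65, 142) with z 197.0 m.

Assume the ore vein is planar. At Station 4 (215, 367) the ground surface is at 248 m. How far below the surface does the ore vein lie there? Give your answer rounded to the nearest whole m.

Two edge vectors: Station 1→Station 2 = (-102, -164, -0.1), Station 1→Station 3 = (36, 4, -11.2).
Normal n = (Station 1→Station 2) × (Station 1→Station 3) = (1837.2, -1146, 5496).
So ∂z/∂E = −n_x/n_z = −0.33428 and ∂z/∂N = −n_y/n_z = 0.20852.
Intercept c from Station 1: 208.2 + 9.69 − 28.78 = 189.12.
At (215, 367): z_contact = −71.9 + 76.5 + 189.12 = 193.8 m.
Depth below ground = 248 − 193.8 = 54 m.

54 m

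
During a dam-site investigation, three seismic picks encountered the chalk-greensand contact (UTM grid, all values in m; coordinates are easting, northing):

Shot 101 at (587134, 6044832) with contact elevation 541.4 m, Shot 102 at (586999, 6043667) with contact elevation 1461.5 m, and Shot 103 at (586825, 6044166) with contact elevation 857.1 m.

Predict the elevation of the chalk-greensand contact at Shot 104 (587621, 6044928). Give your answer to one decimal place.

897.3 m

Let the plane be z = a·easting + b·northing + c.
Shot 102−Shot 101: −135a − 1165b = 920.1;  Shot 103−Shot 101: −309a − 666b = 315.7.
Solving gives a = 0.907140979, b = −0.894904749.
Then c = 541.4 − a·587134 − b·6044832 = 4877476.95.
At (587621, 6044928): z = 533055.1 − 5409634.8 + 4877476.95 = 897.3 m.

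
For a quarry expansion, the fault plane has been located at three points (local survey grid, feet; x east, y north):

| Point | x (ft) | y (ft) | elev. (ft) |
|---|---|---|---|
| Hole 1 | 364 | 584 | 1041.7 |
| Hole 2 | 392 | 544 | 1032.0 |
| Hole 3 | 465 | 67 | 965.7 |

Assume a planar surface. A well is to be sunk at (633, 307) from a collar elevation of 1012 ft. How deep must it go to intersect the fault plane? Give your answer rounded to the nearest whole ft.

52 ft

Let the plane be z = a·x + b·y + c.
Hole 2−Hole 1: 28a − 40b = −9.7;  Hole 3−Hole 1: 101a − 517b = −76.
Solving gives a = −0.18924, b = 0.11003.
Then c = 1041.7 − a·364 − b·584 = 1046.32.
At (633, 307): z_contact = −119.8 + 33.8 + 1046.32 = 960.3 ft.
Depth below ground = 1012 − 960.3 = 52 ft.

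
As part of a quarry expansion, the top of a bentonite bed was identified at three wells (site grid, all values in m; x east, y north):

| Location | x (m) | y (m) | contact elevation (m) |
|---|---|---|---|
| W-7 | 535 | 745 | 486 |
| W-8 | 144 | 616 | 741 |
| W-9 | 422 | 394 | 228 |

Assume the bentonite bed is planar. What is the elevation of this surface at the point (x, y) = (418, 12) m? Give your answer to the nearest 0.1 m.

-171.9 m

Let the plane be z = a·x + b·y + c.
W-8−W-7: −391a − 129b = 255;  W-9−W-7: −113a − 351b = −258.
Solving gives a = −1.00100, b = 1.05730.
Then c = 486 − a·535 − b·745 = 233.85.
At (418, 12): z = −418.4 + 12.7 + 233.85 = -171.9 m.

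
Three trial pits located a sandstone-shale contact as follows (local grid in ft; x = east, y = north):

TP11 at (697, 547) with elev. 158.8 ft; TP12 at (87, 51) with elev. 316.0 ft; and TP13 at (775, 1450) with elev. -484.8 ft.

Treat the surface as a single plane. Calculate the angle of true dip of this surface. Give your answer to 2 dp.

Let the plane be z = a·x + b·y + c.
TP12−TP11: −610a − 496b = 157.2;  TP13−TP11: 78a + 903b = −643.6.
Solving gives a = 0.34614, b = −0.74263.
Gradient magnitude |∇z| = √(a² + b²) = √(0.11981 + 0.55151) = 0.81934.
True dip = arctan(0.81934) = 39.33°, dipping toward NNW (azimuth ≈ 335°).

39.33°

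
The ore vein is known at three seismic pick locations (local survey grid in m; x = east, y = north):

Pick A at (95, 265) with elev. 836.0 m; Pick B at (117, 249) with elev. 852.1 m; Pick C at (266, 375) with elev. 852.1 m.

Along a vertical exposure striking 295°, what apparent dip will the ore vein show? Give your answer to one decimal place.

Two edge vectors: Pick A→Pick B = (22, -16, 16.1), Pick A→Pick C = (171, 110, 16.1).
Normal n = (Pick A→Pick B) × (Pick A→Pick C) = (-2028.6, 2398.9, 5156).
So ∂z/∂x = −n_x/n_z = 0.39344 and ∂z/∂y = −n_y/n_z = −0.46526.
Unit vector along 295° is (sin 295°, cos 295°) = (-0.9063, 0.4226).
Slope in that direction = a·(-0.9063) + b·(0.4226) = −0.55321.
Apparent dip = arctan|0.55321| = 29.0° (true dip is 31.4°, so apparent ≤ true as expected).

29.0°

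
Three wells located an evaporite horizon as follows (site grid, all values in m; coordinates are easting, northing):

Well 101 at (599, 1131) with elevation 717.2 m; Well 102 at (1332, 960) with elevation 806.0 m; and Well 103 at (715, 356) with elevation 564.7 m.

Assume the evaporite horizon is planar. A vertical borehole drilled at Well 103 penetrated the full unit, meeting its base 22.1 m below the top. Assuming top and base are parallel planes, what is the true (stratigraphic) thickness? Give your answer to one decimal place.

Two edge vectors: Well 101→Well 102 = (733, -171, 88.8), Well 101→Well 103 = (116, -775, -152.5).
Normal n = (Well 101→Well 102) × (Well 101→Well 103) = (94897.5, 122083.3, -548239).
So ∂z/∂easting = −n_x/n_z = 0.17310 and ∂z/∂northing = −n_y/n_z = 0.22268.
|∇z| = √(a²+b²) = 0.28205, so dip δ = arctan(0.28205) = 15.75°.
True thickness = vertical thickness × cos δ = 22.1 × cos 15.75° = 21.3 m.

21.3 m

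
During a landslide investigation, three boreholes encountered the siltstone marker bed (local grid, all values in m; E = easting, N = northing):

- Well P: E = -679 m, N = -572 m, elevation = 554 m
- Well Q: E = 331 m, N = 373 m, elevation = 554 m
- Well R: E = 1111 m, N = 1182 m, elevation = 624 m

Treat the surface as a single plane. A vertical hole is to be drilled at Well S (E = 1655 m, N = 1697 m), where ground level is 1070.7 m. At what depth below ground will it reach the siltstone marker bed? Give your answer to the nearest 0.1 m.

Two edge vectors: Well P→Well Q = (1010, 945, 0), Well P→Well R = (1790, 1754, 70).
Normal n = (Well P→Well Q) × (Well P→Well R) = (66150, -70700, 79990).
So ∂z/∂E = −n_x/n_z = −0.826978 and ∂z/∂N = −n_y/n_z = 0.883860.
Intercept c from Well P: 554 − 561.52 + 505.57 = 498.05.
At (1655, 1697): z_contact = −1368.65 + 1499.91 + 498.05 = 629.31 m.
Depth below ground = 1070.7 − 629.31 = 441.4 m.

441.4 m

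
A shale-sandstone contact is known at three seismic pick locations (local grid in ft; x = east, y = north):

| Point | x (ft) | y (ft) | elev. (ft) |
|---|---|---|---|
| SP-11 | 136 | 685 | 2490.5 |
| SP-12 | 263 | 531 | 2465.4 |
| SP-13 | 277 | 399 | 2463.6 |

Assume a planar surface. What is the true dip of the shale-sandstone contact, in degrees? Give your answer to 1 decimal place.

Let the plane be z = a·x + b·y + c.
SP-12−SP-11: 127a − 154b = −25.1;  SP-13−SP-11: 141a − 286b = −26.9.
Solving gives a = −0.20783, b = −0.00841.
Gradient magnitude |∇z| = √(a² + b²) = √(0.04319 + 0.00007) = 0.20800.
True dip = arctan(0.20800) = 11.8°, dipping toward E (azimuth ≈ 088°).

11.8°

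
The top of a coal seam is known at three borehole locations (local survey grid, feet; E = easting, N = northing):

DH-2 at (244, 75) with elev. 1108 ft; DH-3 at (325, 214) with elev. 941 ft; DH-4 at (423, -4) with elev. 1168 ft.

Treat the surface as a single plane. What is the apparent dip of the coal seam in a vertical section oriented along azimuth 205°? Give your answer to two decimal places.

47.00°

Let the plane be z = a·E + b·N + c.
DH-3−DH-2: 81a + 139b = −167;  DH-4−DH-2: 179a − 79b = 60.
Solving gives a = −0.15515, b = −1.11103.
Unit vector along 205° is (sin 205°, cos 205°) = (-0.4226, -0.9063).
Slope in that direction = a·(-0.4226) + b·(-0.9063) = 1.07250.
Apparent dip = arctan|1.07250| = 47.00° (true dip is 48.3°, so apparent ≤ true as expected).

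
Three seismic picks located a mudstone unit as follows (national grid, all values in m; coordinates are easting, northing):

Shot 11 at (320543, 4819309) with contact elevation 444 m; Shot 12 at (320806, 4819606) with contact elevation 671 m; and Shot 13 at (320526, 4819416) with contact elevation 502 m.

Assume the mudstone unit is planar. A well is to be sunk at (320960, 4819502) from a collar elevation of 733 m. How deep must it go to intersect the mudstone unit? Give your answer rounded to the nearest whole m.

Two edge vectors: Shot 11→Shot 12 = (263, 297, 227), Shot 11→Shot 13 = (-17, 107, 58).
Normal n = (Shot 11→Shot 12) × (Shot 11→Shot 13) = (-7063, -19113, 33190).
So ∂z/∂easting = −n_x/n_z = 0.21280506 and ∂z/∂northing = −n_y/n_z = 0.57586622.
Intercept c from Shot 11: 444 − 68213.17 − 2775277.28 = −2843046.45.
At (320960, 4819502): z_contact = 68301.9 + 2775388.4 − 2843046.45 = 643.9 m.
Depth below ground = 733 − 643.9 = 89 m.

89 m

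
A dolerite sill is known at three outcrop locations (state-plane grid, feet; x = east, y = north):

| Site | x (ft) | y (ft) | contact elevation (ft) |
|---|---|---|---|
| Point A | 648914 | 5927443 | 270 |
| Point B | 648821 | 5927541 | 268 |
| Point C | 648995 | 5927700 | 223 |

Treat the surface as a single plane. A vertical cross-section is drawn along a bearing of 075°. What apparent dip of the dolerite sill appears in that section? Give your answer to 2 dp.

Let the plane be z = a·x + b·y + c.
Point B−Point A: −93a + 98b = −2;  Point C−Point A: 81a + 257b = −47.
Solving gives a = −0.12852, b = −0.14237.
Unit vector along 075° is (sin 75°, cos 75°) = (0.9659, 0.2588).
Slope in that direction = a·(0.9659) + b·(0.2588) = −0.16099.
Apparent dip = arctan|0.16099| = 9.15° (true dip is 10.9°, so apparent ≤ true as expected).

9.15°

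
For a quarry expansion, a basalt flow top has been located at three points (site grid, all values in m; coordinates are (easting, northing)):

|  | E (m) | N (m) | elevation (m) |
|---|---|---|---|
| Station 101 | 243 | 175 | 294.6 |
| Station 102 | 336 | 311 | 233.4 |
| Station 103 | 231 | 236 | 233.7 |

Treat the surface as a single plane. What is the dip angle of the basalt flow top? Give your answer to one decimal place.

Two edge vectors: Station 101→Station 102 = (93, 136, -61.2), Station 101→Station 103 = (-12, 61, -60.9).
Normal n = (Station 101→Station 102) × (Station 101→Station 103) = (-4549.2, 6398.1, 7305).
So ∂z/∂E = −n_x/n_z = 0.62275 and ∂z/∂N = −n_y/n_z = −0.87585.
Gradient magnitude |∇z| = √(a² + b²) = √(0.38782 + 0.76712) = 1.07468.
True dip = arctan(1.07468) = 47.1°, dipping toward NW (azimuth ≈ 325°).

47.1°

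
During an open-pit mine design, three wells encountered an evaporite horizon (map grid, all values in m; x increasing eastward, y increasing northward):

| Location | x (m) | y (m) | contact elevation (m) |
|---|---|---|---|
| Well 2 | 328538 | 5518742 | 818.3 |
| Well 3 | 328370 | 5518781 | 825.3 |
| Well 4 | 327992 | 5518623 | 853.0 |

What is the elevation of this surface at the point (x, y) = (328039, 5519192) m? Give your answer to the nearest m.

Two edge vectors: Well 2→Well 3 = (-168, 39, 7), Well 2→Well 4 = (-546, -119, 34.7).
Normal n = (Well 2→Well 3) × (Well 2→Well 4) = (2186.3, 2007.6, 41286).
So ∂z/∂x = −n_x/n_z = −0.05295500 and ∂z/∂y = −n_y/n_z = −0.04862665.
Intercept c from Well 2: 818.3 + 17397.73 + 268357.95 = 286573.98.
At (328039, 5519192): z = −17371.3 − 268379.8 + 286573.98 = 822.8 m.

823 m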